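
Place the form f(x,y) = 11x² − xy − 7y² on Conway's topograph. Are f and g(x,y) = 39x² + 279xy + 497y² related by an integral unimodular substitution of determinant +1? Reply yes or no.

D₁ = 309, D₂ = 309
river cycle of f (length 6): (-7, 15, 3), (3, 15, -7), (-7, 13, 5), (5, 17, -1), (-1, 17, 5), (5, 13, -7)
river cycle of g (length 6): (5, 13, -7), (-7, 15, 3), (3, 15, -7), (-7, 13, 5), (5, 17, -1), (-1, 17, 5)
cycles coincide ⇒ equivalent

yes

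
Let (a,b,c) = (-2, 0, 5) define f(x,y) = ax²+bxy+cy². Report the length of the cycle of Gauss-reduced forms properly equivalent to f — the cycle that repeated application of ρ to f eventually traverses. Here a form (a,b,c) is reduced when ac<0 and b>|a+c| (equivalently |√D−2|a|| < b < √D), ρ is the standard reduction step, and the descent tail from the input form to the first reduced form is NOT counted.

D = 40, ⌊√D⌋ = 6
descent: ρ → (5,0,-2)
descent: ρ → (-2,4,3)  [lands on river]
river: ρ → (3,2,-3)
river: ρ → (-3,4,2)
river: ρ → (2,4,-3)
river: ρ → (-3,2,3)
river: ρ → (3,4,-2)
ρ-cycle length = 6 (tail of 2 descent steps not counted)

6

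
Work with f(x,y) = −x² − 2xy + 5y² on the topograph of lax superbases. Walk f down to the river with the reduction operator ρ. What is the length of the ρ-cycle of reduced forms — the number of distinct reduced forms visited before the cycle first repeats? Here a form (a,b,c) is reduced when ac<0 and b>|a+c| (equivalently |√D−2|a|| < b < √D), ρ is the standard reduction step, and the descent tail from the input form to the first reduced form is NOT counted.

D = 24, ⌊√D⌋ = 4
descent: ρ → (5,2,-1)
descent: ρ → (-1,4,2)  [lands on river]
river: ρ → (2,4,-1)
ρ-cycle length = 2 (tail of 2 descent steps not counted)

2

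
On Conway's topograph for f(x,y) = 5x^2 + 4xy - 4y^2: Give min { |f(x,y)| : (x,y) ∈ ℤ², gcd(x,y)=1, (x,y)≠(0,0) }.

river: ρ → (-4,4,5)
river: ρ → (5,6,-3)
river: ρ → (-3,6,5)
river: ρ → (5,4,-4)
closes: descent 0, river 4
min |a| on river = 3

3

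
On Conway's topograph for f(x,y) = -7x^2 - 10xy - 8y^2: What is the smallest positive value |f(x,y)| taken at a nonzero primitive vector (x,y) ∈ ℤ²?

translate: b→-4 (≡10 mod 14), so (7,10,8)→(7,-4,5)
flip: (7,-4,5)→(5,4,7)
reduced (well bottom): (5,4,7) with a≤c, −a<b≤a
well minimum |f| = |-5| = 5 (negative-definite)

5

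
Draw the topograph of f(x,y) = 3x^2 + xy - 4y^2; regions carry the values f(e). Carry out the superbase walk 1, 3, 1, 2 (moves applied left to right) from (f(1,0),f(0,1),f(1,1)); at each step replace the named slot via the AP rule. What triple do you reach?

start (3,-4,0) = (f(1,0),f(0,1),f(1,1))
replace slot 1: 2·((-4)+0) − 3 = -11 → (-11,-4,0)
replace slot 3: 2·((-11)+(-4)) − 0 = -30 → (-11,-4,-30)
replace slot 1: 2·((-4)+(-30)) − (-11) = -57 → (-57,-4,-30)
replace slot 2: 2·((-57)+(-30)) − (-4) = -170 → (-57,-170,-30)

-57,-170,-30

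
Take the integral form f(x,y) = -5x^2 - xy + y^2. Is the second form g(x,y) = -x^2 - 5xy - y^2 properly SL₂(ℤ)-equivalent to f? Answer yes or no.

D₁ = 21, D₂ = 21
river cycle of f (length 2): (1, 3, -3), (-3, 3, 1)
river cycle of g (length 2): (-1, 3, 3), (3, 3, -1)
cycles differ ⇒ inequivalent

no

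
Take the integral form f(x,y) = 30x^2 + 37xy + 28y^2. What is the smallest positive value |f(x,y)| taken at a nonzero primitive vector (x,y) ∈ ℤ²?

translate: b→-23 (≡37 mod 60), so (30,37,28)→(30,-23,21)
flip: (30,-23,21)→(21,23,30)
translate: b→-19 (≡23 mod 42), so (21,23,30)→(21,-19,28)
reduced (well bottom): (21,-19,28) with a≤c, −a<b≤a
well minimum = a = 21

21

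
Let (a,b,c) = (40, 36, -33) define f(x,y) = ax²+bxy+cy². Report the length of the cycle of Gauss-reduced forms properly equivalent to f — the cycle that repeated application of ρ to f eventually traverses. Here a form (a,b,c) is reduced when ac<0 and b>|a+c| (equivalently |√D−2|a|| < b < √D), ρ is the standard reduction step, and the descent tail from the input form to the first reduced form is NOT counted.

D = 6576, ⌊√D⌋ = 81
river: ρ → (-33,30,43)
river: ρ → (43,56,-20)
river: ρ → (-20,64,31)
river: ρ → (31,60,-24)
river: ρ → (-24,36,55)
river: ρ → (55,74,-5)
river: ρ → (-5,76,40)
river: ρ → (40,4,-41)
river: ρ → (-41,78,3)
river: ρ → (3,78,-41)
river: ρ → (-41,4,40)
river: ρ → (40,76,-5)
river: ρ → (-5,74,55)
river: ρ → (55,36,-24)
river: ρ → (-24,60,31)
river: ρ → (31,64,-20)
river: ρ → (-20,56,43)
river: ρ → (43,30,-33)
river: ρ → (-33,36,40)
river: ρ → (40,44,-29)
river: ρ → (-29,72,12)
river: ρ → (12,72,-29)
river: ρ → (-29,44,40)
river: ρ → (40,36,-33)
ρ-cycle length = 24 (tail of 0 descent steps not counted)

24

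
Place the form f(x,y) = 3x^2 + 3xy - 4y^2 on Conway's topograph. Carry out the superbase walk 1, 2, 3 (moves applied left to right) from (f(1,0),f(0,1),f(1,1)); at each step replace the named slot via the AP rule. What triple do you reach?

start (3,-4,2) = (f(1,0),f(0,1),f(1,1))
replace slot 1: 2·((-4)+2) − 3 = -7 → (-7,-4,2)
replace slot 2: 2·((-7)+2) − (-4) = -6 → (-7,-6,2)
replace slot 3: 2·((-7)+(-6)) − 2 = -28 → (-7,-6,-28)

-7,-6,-28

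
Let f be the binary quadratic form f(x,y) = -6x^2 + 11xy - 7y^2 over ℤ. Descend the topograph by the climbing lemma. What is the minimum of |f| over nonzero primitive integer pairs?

translate: b→1 (≡-11 mod 12), so (6,-11,7)→(6,1,2)
flip: (6,1,2)→(2,-1,6)
reduced (well bottom): (2,-1,6) with a≤c, −a<b≤a
well minimum |f| = |-2| = 2 (negative-definite)

2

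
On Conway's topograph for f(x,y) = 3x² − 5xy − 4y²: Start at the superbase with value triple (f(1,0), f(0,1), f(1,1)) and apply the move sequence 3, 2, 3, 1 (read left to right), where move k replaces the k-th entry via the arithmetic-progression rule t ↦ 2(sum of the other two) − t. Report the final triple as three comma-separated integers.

start (3,-4,-6) = (f(1,0),f(0,1),f(1,1))
replace slot 3: 2·(3+(-4)) − (-6) = 4 → (3,-4,4)
replace slot 2: 2·(3+4) − (-4) = 18 → (3,18,4)
replace slot 3: 2·(3+18) − 4 = 38 → (3,18,38)
replace slot 1: 2·(18+38) − 3 = 109 → (109,18,38)

109,18,38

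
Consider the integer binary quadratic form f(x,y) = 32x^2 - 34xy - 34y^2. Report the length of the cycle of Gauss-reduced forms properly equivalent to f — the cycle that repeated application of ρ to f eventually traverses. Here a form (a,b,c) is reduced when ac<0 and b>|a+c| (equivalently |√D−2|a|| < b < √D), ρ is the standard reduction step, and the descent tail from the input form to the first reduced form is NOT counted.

D = 5508, ⌊√D⌋ = 74
descent: ρ → (-34,34,32)  [lands on river]
river: ρ → (32,30,-36)
river: ρ → (-36,42,26)
river: ρ → (26,62,-16)
river: ρ → (-16,66,18)
river: ρ → (18,42,-52)
river: ρ → (-52,62,8)
river: ρ → (8,66,-36)
river: ρ → (-36,6,38)
river: ρ → (38,70,-4)
river: ρ → (-4,74,2)
river: ρ → (2,74,-4)
river: ρ → (-4,70,38)
river: ρ → (38,6,-36)
river: ρ → (-36,66,8)
river: ρ → (8,62,-52)
river: ρ → (-52,42,18)
river: ρ → (18,66,-16)
river: ρ → (-16,62,26)
river: ρ → (26,42,-36)
river: ρ → (-36,30,32)
river: ρ → (32,34,-34)
ρ-cycle length = 22 (tail of 1 descent step not counted)

22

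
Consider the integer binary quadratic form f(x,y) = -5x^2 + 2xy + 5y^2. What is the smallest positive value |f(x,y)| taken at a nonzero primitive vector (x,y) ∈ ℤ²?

river: ρ → (5,8,-2)
river: ρ → (-2,8,5)
river: ρ → (5,2,-5)
river: ρ → (-5,8,2)
river: ρ → (2,8,-5)
river: ρ → (-5,2,5)
closes: descent 0, river 6
min |a| on river = 2

2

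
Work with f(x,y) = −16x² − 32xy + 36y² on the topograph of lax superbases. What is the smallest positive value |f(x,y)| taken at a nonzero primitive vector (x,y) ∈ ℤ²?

descent: ρ → (36,32,-16)  [lands on river]
river: ρ → (-16,32,36)
river: ρ → (36,40,-12)
river: ρ → (-12,56,4)
river: ρ → (4,56,-12)
river: ρ → (-12,40,36)
closes: descent 1, river 6
min |a| on river = 4

4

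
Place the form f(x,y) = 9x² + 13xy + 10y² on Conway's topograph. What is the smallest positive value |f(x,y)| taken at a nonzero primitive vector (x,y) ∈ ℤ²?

translate: b→-5 (≡13 mod 18), so (9,13,10)→(9,-5,6)
flip: (9,-5,6)→(6,5,9)
reduced (well bottom): (6,5,9) with a≤c, −a<b≤a
well minimum = a = 6

6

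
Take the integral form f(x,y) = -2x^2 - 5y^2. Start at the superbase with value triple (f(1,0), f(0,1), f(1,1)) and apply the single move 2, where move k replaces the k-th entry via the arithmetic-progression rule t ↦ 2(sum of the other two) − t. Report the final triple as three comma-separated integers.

start (-2,-5,-7) = (f(1,0),f(0,1),f(1,1))
replace slot 2: 2·((-2)+(-7)) − (-5) = -13 → (-2,-13,-7)

-2,-13,-7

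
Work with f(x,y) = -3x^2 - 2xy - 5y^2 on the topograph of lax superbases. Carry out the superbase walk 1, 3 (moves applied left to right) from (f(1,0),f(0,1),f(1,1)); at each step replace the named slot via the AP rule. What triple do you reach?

start (-3,-5,-10) = (f(1,0),f(0,1),f(1,1))
replace slot 1: 2·((-5)+(-10)) − (-3) = -27 → (-27,-5,-10)
replace slot 3: 2·((-27)+(-5)) − (-10) = -54 → (-27,-5,-54)

-27,-5,-54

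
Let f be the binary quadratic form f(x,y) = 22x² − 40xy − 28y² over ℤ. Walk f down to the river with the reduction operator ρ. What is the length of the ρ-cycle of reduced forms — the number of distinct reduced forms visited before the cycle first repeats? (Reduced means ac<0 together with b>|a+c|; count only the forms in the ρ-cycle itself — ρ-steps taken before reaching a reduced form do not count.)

D = 4064, ⌊√D⌋ = 63
descent: ρ → (-28,40,22)  [lands on river]
river: ρ → (22,48,-20)
river: ρ → (-20,32,38)
river: ρ → (38,44,-14)
river: ρ → (-14,40,44)
river: ρ → (44,48,-10)
river: ρ → (-10,52,34)
river: ρ → (34,16,-28)
ρ-cycle length = 8 (tail of 1 descent step not counted)

8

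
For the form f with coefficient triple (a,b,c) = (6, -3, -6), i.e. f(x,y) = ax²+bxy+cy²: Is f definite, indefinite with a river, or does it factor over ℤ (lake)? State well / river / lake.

D = b²−4ac = (-3)² − 4·6·(-6) = 153
D > 0 non-square ⇒ indefinite ⇒ periodic river

river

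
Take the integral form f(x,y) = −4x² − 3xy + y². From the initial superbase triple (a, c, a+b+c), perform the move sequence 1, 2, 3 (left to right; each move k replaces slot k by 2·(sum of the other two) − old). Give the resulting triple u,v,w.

start (-4,1,-6) = (f(1,0),f(0,1),f(1,1))
replace slot 1: 2·(1+(-6)) − (-4) = -6 → (-6,1,-6)
replace slot 2: 2·((-6)+(-6)) − 1 = -25 → (-6,-25,-6)
replace slot 3: 2·((-6)+(-25)) − (-6) = -56 → (-6,-25,-56)

-6,-25,-56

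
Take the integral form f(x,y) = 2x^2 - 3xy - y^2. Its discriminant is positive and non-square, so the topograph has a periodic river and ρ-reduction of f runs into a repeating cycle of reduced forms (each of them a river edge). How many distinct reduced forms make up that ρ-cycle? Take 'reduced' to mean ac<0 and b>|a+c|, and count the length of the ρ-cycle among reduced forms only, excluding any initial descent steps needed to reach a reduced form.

D = 17, ⌊√D⌋ = 4
descent: ρ → (-1,3,2)  [lands on river]
river: ρ → (2,1,-2)
river: ρ → (-2,3,1)
river: ρ → (1,3,-2)
river: ρ → (-2,1,2)
river: ρ → (2,3,-1)
ρ-cycle length = 6 (tail of 1 descent step not counted)

6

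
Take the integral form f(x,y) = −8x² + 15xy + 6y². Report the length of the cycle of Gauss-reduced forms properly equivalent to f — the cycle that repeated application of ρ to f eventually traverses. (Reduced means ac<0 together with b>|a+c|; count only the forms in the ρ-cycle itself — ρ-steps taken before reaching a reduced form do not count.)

D = 417, ⌊√D⌋ = 20
river: ρ → (6,9,-14)
river: ρ → (-14,19,1)
river: ρ → (1,19,-14)
river: ρ → (-14,9,6)
river: ρ → (6,15,-8)
river: ρ → (-8,17,4)
river: ρ → (4,15,-12)
river: ρ → (-12,9,7)
river: ρ → (7,19,-2)
river: ρ → (-2,17,16)
river: ρ → (16,15,-3)
river: ρ → (-3,15,16)
river: ρ → (16,17,-2)
river: ρ → (-2,19,7)
river: ρ → (7,9,-12)
river: ρ → (-12,15,4)
river: ρ → (4,17,-8)
river: ρ → (-8,15,6)
ρ-cycle length = 18 (tail of 0 descent steps not counted)

18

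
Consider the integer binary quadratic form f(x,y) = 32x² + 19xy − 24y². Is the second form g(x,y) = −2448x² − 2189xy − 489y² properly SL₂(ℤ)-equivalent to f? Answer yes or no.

D₁ = 3433, D₂ = 3433
river cycle of f (length 138): (-24, 29, 27), (27, 25, -26), (-26, 27, 26), (26, 25, -27), (-27, 29, 24), (24, 19, -32), (-32, 45, 11), (11, 43, -36), (-36, 29, 18), (18, 43, -22), … (128 more)
river cycle of g (length 138): (-26, 27, 26), (26, 25, -27), (-27, 29, 24), (24, 19, -32), (-32, 45, 11), (11, 43, -36), (-36, 29, 18), (18, 43, -22), (-22, 45, 16), (16, 51, -13), … (128 more)
cycles coincide ⇒ equivalent

yes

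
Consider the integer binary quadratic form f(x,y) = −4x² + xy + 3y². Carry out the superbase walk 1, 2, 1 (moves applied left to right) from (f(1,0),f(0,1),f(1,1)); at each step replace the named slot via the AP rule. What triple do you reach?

start (-4,3,0) = (f(1,0),f(0,1),f(1,1))
replace slot 1: 2·(3+0) − (-4) = 10 → (10,3,0)
replace slot 2: 2·(10+0) − 3 = 17 → (10,17,0)
replace slot 1: 2·(17+0) − 10 = 24 → (24,17,0)

24,17,0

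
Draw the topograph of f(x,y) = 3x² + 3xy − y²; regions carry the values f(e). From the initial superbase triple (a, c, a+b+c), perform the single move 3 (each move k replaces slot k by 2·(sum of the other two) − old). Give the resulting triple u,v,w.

start (3,-1,5) = (f(1,0),f(0,1),f(1,1))
replace slot 3: 2·(3+(-1)) − 5 = -1 → (3,-1,-1)

3,-1,-1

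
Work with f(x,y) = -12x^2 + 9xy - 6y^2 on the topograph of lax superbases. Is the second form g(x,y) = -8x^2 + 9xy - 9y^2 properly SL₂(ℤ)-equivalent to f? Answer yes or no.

D₁ = -207, D₂ = -207
f is negative-definite; reduce −f:
−f: flip: (12,-9,6)→(6,9,12)
−f: translate: b→-3 (≡9 mod 12), so (6,9,12)→(6,-3,9)
−f: reduced (well bottom): (6,-3,9) with a≤c, −a<b≤a
flip sign back: reduced form of f is (-6,3,-9)
g is negative-definite; reduce −g:
−g: translate: b→7 (≡-9 mod 16), so (8,-9,9)→(8,7,8)
−g: reduced (well bottom): (8,7,8) with a≤c, −a<b≤a
flip sign back: reduced form of g is (-8,-7,-8)
reduced forms (-6, 3, -9) vs (-8, -7, -8) ⇒ inequivalent

no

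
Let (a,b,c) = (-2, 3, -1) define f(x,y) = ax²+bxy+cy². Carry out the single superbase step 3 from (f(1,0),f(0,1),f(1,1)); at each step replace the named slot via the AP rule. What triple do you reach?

start (-2,-1,0) = (f(1,0),f(0,1),f(1,1))
replace slot 3: 2·((-2)+(-1)) − 0 = -6 → (-2,-1,-6)

-2,-1,-6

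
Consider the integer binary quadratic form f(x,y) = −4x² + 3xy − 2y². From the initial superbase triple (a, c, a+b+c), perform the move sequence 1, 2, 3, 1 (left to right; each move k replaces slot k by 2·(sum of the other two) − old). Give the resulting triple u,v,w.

start (-4,-2,-3) = (f(1,0),f(0,1),f(1,1))
replace slot 1: 2·((-2)+(-3)) − (-4) = -6 → (-6,-2,-3)
replace slot 2: 2·((-6)+(-3)) − (-2) = -16 → (-6,-16,-3)
replace slot 3: 2·((-6)+(-16)) − (-3) = -41 → (-6,-16,-41)
replace slot 1: 2·((-16)+(-41)) − (-6) = -108 → (-108,-16,-41)

-108,-16,-41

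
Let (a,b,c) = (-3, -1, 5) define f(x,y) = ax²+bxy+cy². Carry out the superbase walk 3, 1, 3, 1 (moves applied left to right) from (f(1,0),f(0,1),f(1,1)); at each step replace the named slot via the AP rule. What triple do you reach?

start (-3,5,1) = (f(1,0),f(0,1),f(1,1))
replace slot 3: 2·((-3)+5) − 1 = 3 → (-3,5,3)
replace slot 1: 2·(5+3) − (-3) = 19 → (19,5,3)
replace slot 3: 2·(19+5) − 3 = 45 → (19,5,45)
replace slot 1: 2·(5+45) − 19 = 81 → (81,5,45)

81,5,45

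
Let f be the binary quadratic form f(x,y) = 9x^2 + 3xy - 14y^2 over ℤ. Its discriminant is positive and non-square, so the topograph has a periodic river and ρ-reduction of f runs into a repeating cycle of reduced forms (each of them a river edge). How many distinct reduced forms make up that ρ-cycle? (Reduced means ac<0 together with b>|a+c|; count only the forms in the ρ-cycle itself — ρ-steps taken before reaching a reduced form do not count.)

D = 513, ⌊√D⌋ = 22
descent: ρ → (-14,-3,9)
descent: ρ → (9,21,-2)  [lands on river]
river: ρ → (-2,19,19)
river: ρ → (19,19,-2)
river: ρ → (-2,21,9)
river: ρ → (9,15,-8)
river: ρ → (-8,17,7)
river: ρ → (7,11,-14)
river: ρ → (-14,17,4)
river: ρ → (4,15,-18)
river: ρ → (-18,21,1)
river: ρ → (1,21,-18)
river: ρ → (-18,15,4)
river: ρ → (4,17,-14)
river: ρ → (-14,11,7)
river: ρ → (7,17,-8)
river: ρ → (-8,15,9)
ρ-cycle length = 16 (tail of 2 descent steps not counted)

16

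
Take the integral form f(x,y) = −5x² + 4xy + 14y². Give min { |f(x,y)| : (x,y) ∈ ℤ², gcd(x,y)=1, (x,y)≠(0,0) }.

descent: ρ → (14,-4,-5)
descent: ρ → (-5,14,5)  [lands on river]
river: ρ → (5,16,-2)
river: ρ → (-2,16,5)
river: ρ → (5,14,-5)
river: ρ → (-5,16,2)
river: ρ → (2,16,-5)
closes: descent 2, river 6
min |a| on river = 2

2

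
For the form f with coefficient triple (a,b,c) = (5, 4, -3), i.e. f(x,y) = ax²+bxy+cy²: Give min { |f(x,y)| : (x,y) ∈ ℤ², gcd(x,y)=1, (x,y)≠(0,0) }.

river: ρ → (-3,8,1)
river: ρ → (1,8,-3)
river: ρ → (-3,4,5)
river: ρ → (5,6,-2)
river: ρ → (-2,6,5)
river: ρ → (5,4,-3)
closes: descent 0, river 6
min |a| on river = 1

1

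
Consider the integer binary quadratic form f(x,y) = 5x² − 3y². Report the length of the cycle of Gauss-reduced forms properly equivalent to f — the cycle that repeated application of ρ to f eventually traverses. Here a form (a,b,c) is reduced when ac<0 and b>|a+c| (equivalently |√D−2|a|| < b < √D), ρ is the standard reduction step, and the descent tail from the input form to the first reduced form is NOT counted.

D = 60, ⌊√D⌋ = 7
descent: ρ → (-3,6,2)  [lands on river]
river: ρ → (2,6,-3)
ρ-cycle length = 2 (tail of 1 descent step not counted)

2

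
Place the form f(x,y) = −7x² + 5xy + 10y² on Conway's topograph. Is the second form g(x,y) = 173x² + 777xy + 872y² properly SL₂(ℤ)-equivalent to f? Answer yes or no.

D₁ = 305, D₂ = 305
river cycle of f (length 8): (10, 15, -2), (-2, 17, 2), (2, 15, -10), (-10, 5, 7), (7, 9, -8), (-8, 7, 8), (8, 9, -7), (-7, 5, 10)
river cycle of g (length 8): (10, 15, -2), (-2, 17, 2), (2, 15, -10), (-10, 5, 7), (7, 9, -8), (-8, 7, 8), (8, 9, -7), (-7, 5, 10)
cycles coincide ⇒ equivalent

yes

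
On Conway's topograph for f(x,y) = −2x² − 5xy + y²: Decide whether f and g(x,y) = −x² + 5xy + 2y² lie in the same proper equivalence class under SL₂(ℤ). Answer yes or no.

D₁ = 33, D₂ = 33
river cycle of f (length 4): (1, 5, -2), (-2, 3, 3), (3, 3, -2), (-2, 5, 1)
river cycle of g (length 4): (2, 3, -3), (-3, 3, 2), (2, 5, -1), (-1, 5, 2)
cycles differ ⇒ inequivalent

no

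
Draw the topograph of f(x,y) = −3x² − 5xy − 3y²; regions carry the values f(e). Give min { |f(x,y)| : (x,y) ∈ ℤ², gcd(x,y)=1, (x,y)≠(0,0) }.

translate: b→-1 (≡5 mod 6), so (3,5,3)→(3,-1,1)
flip: (3,-1,1)→(1,1,3)
reduced (well bottom): (1,1,3) with a≤c, −a<b≤a
well minimum |f| = |-1| = 1 (negative-definite)

1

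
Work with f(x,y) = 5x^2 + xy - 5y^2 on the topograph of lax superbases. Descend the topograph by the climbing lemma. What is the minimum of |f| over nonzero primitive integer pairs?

river: ρ → (-5,9,1)
river: ρ → (1,9,-5)
river: ρ → (-5,1,5)
river: ρ → (5,9,-1)
river: ρ → (-1,9,5)
river: ρ → (5,1,-5)
closes: descent 0, river 6
min |a| on river = 1

1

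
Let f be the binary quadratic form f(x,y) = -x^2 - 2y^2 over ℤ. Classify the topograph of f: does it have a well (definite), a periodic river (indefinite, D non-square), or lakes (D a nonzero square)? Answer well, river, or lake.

D = b²−4ac = 0² − 4·(-1)·(-2) = -8
D < 0 ⇒ definite ⇒ every region one sign ⇒ single well

well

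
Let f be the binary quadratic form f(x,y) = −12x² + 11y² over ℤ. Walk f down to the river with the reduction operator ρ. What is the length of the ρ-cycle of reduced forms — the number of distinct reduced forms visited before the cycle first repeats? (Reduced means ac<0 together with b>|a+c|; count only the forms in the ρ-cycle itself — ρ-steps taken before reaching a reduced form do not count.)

D = 528, ⌊√D⌋ = 22
descent: ρ → (11,22,-1)  [lands on river]
river: ρ → (-1,22,11)
ρ-cycle length = 2 (tail of 1 descent step not counted)

2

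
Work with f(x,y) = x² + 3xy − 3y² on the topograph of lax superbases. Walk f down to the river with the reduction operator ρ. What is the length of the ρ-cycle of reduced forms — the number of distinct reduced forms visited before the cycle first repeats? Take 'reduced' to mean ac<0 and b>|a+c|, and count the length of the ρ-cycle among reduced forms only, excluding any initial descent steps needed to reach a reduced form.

D = 21, ⌊√D⌋ = 4
river: ρ → (-3,3,1)
river: ρ → (1,3,-3)
ρ-cycle length = 2 (tail of 0 descent steps not counted)

2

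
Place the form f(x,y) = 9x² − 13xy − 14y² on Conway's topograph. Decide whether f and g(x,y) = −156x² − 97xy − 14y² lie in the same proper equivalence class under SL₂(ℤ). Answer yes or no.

D₁ = 673, D₂ = 673
river cycle of f (length 58): (-14, 13, 9), (9, 23, -4), (-4, 25, 3), (3, 23, -12), (-12, 25, 1), (1, 25, -12), (-12, 23, 3), (3, 25, -4), (-4, 23, 9), (9, 13, -14), … (48 more)
river cycle of g (length 58): (-14, 13, 9), (9, 23, -4), (-4, 25, 3), (3, 23, -12), (-12, 25, 1), (1, 25, -12), (-12, 23, 3), (3, 25, -4), (-4, 23, 9), (9, 13, -14), … (48 more)
cycles coincide ⇒ equivalent

yes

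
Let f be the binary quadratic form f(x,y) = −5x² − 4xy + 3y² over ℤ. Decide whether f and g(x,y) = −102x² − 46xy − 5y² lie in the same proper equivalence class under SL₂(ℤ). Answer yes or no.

D₁ = 76, D₂ = 76
river cycle of f (length 6): (3, 4, -5), (-5, 6, 2), (2, 6, -5), (-5, 4, 3), (3, 8, -1), (-1, 8, 3)
river cycle of g (length 6): (-5, 6, 2), (2, 6, -5), (-5, 4, 3), (3, 8, -1), (-1, 8, 3), (3, 4, -5)
cycles coincide ⇒ equivalent

yes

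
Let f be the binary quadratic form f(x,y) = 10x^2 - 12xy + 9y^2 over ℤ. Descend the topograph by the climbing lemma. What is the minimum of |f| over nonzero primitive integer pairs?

translate: b→8 (≡-12 mod 20), so (10,-12,9)→(10,8,7)
flip: (10,8,7)→(7,-8,10)
translate: b→6 (≡-8 mod 14), so (7,-8,10)→(7,6,9)
reduced (well bottom): (7,6,9) with a≤c, −a<b≤a
well minimum = a = 7

7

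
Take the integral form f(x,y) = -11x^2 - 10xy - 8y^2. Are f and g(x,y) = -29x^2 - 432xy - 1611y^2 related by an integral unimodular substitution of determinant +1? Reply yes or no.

D₁ = -252, D₂ = -252
f is negative-definite; reduce −f:
−f: flip: (11,10,8)→(8,-10,11)
−f: translate: b→6 (≡-10 mod 16), so (8,-10,11)→(8,6,9)
−f: reduced (well bottom): (8,6,9) with a≤c, −a<b≤a
flip sign back: reduced form of f is (-8,-6,-9)
g is negative-definite; reduce −g:
−g: translate: b→26 (≡432 mod 58), so (29,432,1611)→(29,26,8)
−g: flip: (29,26,8)→(8,-26,29)
−g: translate: b→6 (≡-26 mod 16), so (8,-26,29)→(8,6,9)
−g: reduced (well bottom): (8,6,9) with a≤c, −a<b≤a
flip sign back: reduced form of g is (-8,-6,-9)
reduced forms (-8, -6, -9) vs (-8, -6, -9) ⇒ equivalent

yes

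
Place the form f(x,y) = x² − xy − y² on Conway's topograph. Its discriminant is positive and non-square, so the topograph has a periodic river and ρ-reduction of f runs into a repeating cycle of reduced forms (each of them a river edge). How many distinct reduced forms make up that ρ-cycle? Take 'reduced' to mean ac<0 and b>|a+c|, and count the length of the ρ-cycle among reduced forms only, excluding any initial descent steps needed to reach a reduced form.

D = 5, ⌊√D⌋ = 2
descent: ρ → (-1,1,1)  [lands on river]
river: ρ → (1,1,-1)
ρ-cycle length = 2 (tail of 1 descent step not counted)

2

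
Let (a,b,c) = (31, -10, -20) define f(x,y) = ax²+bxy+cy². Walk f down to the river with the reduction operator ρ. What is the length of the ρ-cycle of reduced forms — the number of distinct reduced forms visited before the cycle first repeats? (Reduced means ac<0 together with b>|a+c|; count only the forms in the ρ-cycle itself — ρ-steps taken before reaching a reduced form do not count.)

D = 2580, ⌊√D⌋ = 50
descent: ρ → (-20,50,1)  [lands on river]
river: ρ → (1,50,-20)
river: ρ → (-20,30,21)
river: ρ → (21,12,-29)
river: ρ → (-29,46,4)
river: ρ → (4,50,-5)
river: ρ → (-5,50,4)
river: ρ → (4,46,-29)
river: ρ → (-29,12,21)
river: ρ → (21,30,-20)
ρ-cycle length = 10 (tail of 1 descent step not counted)

10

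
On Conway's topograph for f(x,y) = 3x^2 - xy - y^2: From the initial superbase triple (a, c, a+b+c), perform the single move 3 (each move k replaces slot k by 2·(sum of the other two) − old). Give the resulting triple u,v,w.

start (3,-1,1) = (f(1,0),f(0,1),f(1,1))
replace slot 3: 2·(3+(-1)) − 1 = 3 → (3,-1,3)

3,-1,3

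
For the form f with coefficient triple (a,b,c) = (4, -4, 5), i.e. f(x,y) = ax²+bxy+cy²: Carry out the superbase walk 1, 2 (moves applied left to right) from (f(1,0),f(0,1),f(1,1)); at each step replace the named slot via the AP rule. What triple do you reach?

start (4,5,5) = (f(1,0),f(0,1),f(1,1))
replace slot 1: 2·(5+5) − 4 = 16 → (16,5,5)
replace slot 2: 2·(16+5) − 5 = 37 → (16,37,5)

16,37,5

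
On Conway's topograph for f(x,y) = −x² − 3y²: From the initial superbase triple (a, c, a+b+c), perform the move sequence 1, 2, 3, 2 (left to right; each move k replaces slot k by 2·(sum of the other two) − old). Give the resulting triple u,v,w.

start (-1,-3,-4) = (f(1,0),f(0,1),f(1,1))
replace slot 1: 2·((-3)+(-4)) − (-1) = -13 → (-13,-3,-4)
replace slot 2: 2·((-13)+(-4)) − (-3) = -31 → (-13,-31,-4)
replace slot 3: 2·((-13)+(-31)) − (-4) = -84 → (-13,-31,-84)
replace slot 2: 2·((-13)+(-84)) − (-31) = -163 → (-13,-163,-84)

-13,-163,-84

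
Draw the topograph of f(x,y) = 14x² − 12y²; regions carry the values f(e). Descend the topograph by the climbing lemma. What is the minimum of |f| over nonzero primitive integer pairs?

descent: ρ → (-12,24,2)  [lands on river]
river: ρ → (2,24,-12)
closes: descent 1, river 2
min |a| on river = 2

2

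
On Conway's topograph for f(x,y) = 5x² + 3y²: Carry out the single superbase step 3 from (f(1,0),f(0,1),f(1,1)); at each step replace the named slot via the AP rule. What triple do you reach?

start (5,3,8) = (f(1,0),f(0,1),f(1,1))
replace slot 3: 2·(5+3) − 8 = 8 → (5,3,8)

5,3,8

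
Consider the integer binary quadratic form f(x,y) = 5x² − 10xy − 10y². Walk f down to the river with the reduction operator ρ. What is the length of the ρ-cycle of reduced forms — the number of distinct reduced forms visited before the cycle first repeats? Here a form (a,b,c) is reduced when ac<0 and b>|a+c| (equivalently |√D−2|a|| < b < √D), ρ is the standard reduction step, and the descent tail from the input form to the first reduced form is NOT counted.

D = 300, ⌊√D⌋ = 17
descent: ρ → (-10,10,5)  [lands on river]
river: ρ → (5,10,-10)
ρ-cycle length = 2 (tail of 1 descent step not counted)

2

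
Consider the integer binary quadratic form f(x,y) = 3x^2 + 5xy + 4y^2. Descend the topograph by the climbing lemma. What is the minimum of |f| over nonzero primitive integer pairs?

translate: b→-1 (≡5 mod 6), so (3,5,4)→(3,-1,2)
flip: (3,-1,2)→(2,1,3)
reduced (well bottom): (2,1,3) with a≤c, −a<b≤a
well minimum = a = 2

2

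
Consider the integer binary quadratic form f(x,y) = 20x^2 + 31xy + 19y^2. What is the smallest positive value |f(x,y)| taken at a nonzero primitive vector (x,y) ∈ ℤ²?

translate: b→-9 (≡31 mod 40), so (20,31,19)→(20,-9,8)
flip: (20,-9,8)→(8,9,20)
translate: b→-7 (≡9 mod 16), so (8,9,20)→(8,-7,19)
reduced (well bottom): (8,-7,19) with a≤c, −a<b≤a
well minimum = a = 8

8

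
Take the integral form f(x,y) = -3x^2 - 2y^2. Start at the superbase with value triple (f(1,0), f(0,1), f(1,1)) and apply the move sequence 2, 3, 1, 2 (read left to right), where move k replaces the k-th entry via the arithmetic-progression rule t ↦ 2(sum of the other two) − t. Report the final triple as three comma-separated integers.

start (-3,-2,-5) = (f(1,0),f(0,1),f(1,1))
replace slot 2: 2·((-3)+(-5)) − (-2) = -14 → (-3,-14,-5)
replace slot 3: 2·((-3)+(-14)) − (-5) = -29 → (-3,-14,-29)
replace slot 1: 2·((-14)+(-29)) − (-3) = -83 → (-83,-14,-29)
replace slot 2: 2·((-83)+(-29)) − (-14) = -210 → (-83,-210,-29)

-83,-210,-29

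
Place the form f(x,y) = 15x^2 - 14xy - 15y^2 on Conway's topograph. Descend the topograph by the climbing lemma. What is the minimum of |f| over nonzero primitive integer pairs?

descent: ρ → (-15,14,15)  [lands on river]
river: ρ → (15,16,-14)
river: ρ → (-14,12,17)
river: ρ → (17,22,-9)
river: ρ → (-9,32,2)
river: ρ → (2,32,-9)
river: ρ → (-9,22,17)
river: ρ → (17,12,-14)
river: ρ → (-14,16,15)
river: ρ → (15,14,-15)
river: ρ → (-15,16,14)
river: ρ → (14,12,-17)
river: ρ → (-17,22,9)
river: ρ → (9,32,-2)
river: ρ → (-2,32,9)
river: ρ → (9,22,-17)
river: ρ → (-17,12,14)
river: ρ → (14,16,-15)
closes: descent 1, river 18
min |a| on river = 2

2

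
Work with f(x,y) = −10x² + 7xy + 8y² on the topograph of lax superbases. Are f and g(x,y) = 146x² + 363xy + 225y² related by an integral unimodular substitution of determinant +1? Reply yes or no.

D₁ = 369, D₂ = 369
river cycle of f (length 16): (8, 9, -9), (-9, 9, 8), (8, 7, -10), (-10, 13, 5), (5, 17, -4), (-4, 15, 9), (9, 3, -10), (-10, 17, 2), (2, 19, -1), (-1, 19, 2), … (6 more)
river cycle of g (length 16): (8, 9, -9), (-9, 9, 8), (8, 7, -10), (-10, 13, 5), (5, 17, -4), (-4, 15, 9), (9, 3, -10), (-10, 17, 2), (2, 19, -1), (-1, 19, 2), … (6 more)
cycles coincide ⇒ equivalent

yes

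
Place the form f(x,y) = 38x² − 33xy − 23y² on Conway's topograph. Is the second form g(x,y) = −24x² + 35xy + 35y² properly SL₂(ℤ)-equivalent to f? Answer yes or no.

D₁ = 4585, D₂ = 4585
river cycle of f (length 48): (-23, 33, 38), (38, 43, -18), (-18, 65, 5), (5, 65, -18), (-18, 43, 38), (38, 33, -23), (-23, 59, 12), (12, 61, -18), (-18, 47, 33), (33, 19, -32), … (38 more)
river cycle of g (length 48): (35, 35, -24), (-24, 61, 9), (9, 65, -10), (-10, 55, 39), (39, 23, -26), (-26, 29, 36), (36, 43, -19), (-19, 33, 46), (46, 59, -6), (-6, 61, 36), … (38 more)
cycles differ ⇒ inequivalent

no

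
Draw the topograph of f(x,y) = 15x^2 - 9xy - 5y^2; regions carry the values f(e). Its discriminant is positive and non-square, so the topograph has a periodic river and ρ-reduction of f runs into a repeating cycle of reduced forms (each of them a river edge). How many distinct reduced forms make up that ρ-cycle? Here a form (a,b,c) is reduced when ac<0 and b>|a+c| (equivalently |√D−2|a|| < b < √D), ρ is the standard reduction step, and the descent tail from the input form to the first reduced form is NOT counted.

D = 381, ⌊√D⌋ = 19
descent: ρ → (-5,19,1)  [lands on river]
river: ρ → (1,19,-5)
river: ρ → (-5,11,13)
river: ρ → (13,15,-3)
river: ρ → (-3,15,13)
river: ρ → (13,11,-5)
ρ-cycle length = 6 (tail of 1 descent step not counted)

6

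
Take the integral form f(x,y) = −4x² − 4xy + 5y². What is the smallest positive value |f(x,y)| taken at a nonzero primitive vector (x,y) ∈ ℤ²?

descent: ρ → (5,4,-4)  [lands on river]
river: ρ → (-4,4,5)
river: ρ → (5,6,-3)
river: ρ → (-3,6,5)
closes: descent 1, river 4
min |a| on river = 3

3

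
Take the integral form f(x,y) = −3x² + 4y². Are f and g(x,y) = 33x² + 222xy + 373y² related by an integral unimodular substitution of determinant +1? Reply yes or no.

D₁ = 48, D₂ = 48
river cycle of f (length 2): (-3, 6, 1), (1, 6, -3)
river cycle of g (length 2): (-3, 6, 1), (1, 6, -3)
cycles coincide ⇒ equivalent

yes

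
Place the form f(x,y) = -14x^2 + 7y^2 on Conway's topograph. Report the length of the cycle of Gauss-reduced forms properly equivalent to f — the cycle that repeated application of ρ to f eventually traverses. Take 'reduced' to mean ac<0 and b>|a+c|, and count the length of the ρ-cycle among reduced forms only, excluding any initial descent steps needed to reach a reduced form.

D = 392, ⌊√D⌋ = 19
descent: ρ → (7,14,-7)  [lands on river]
river: ρ → (-7,14,7)
ρ-cycle length = 2 (tail of 1 descent step not counted)

2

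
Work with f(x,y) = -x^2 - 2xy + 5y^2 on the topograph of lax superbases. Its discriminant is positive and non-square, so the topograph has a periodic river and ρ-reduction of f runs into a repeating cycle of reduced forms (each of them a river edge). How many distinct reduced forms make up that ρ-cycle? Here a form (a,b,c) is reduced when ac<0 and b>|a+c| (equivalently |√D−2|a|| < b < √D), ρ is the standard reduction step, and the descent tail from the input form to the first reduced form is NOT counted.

D = 24, ⌊√D⌋ = 4
descent: ρ → (5,2,-1)
descent: ρ → (-1,4,2)  [lands on river]
river: ρ → (2,4,-1)
ρ-cycle length = 2 (tail of 2 descent steps not counted)

2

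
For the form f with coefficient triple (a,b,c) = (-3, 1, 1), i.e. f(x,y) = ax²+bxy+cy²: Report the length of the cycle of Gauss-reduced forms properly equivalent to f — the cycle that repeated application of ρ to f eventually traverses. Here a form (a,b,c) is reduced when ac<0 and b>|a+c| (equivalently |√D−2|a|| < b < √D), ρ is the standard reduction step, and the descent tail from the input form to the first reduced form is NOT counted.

D = 13, ⌊√D⌋ = 3
descent: ρ → (1,3,-1)  [lands on river]
river: ρ → (-1,3,1)
ρ-cycle length = 2 (tail of 1 descent step not counted)

2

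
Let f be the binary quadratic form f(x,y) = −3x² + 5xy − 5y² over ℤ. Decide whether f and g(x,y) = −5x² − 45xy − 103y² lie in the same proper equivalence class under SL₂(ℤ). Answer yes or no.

D₁ = -35, D₂ = -35
f is negative-definite; reduce −f:
−f: translate: b→1 (≡-5 mod 6), so (3,-5,5)→(3,1,3)
−f: reduced (well bottom): (3,1,3) with a≤c, −a<b≤a
flip sign back: reduced form of f is (-3,-1,-3)
g is negative-definite; reduce −g:
−g: translate: b→5 (≡45 mod 10), so (5,45,103)→(5,5,3)
−g: flip: (5,5,3)→(3,-5,5)
−g: translate: b→1 (≡-5 mod 6), so (3,-5,5)→(3,1,3)
−g: reduced (well bottom): (3,1,3) with a≤c, −a<b≤a
flip sign back: reduced form of g is (-3,-1,-3)
reduced forms (-3, -1, -3) vs (-3, -1, -3) ⇒ equivalent

yes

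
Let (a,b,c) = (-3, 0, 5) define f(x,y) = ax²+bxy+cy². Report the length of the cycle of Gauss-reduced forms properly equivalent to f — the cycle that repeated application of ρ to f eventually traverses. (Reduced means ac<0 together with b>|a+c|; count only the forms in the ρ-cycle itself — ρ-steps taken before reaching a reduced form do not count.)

D = 60, ⌊√D⌋ = 7
descent: ρ → (5,0,-3)
descent: ρ → (-3,6,2)  [lands on river]
river: ρ → (2,6,-3)
ρ-cycle length = 2 (tail of 2 descent steps not counted)

2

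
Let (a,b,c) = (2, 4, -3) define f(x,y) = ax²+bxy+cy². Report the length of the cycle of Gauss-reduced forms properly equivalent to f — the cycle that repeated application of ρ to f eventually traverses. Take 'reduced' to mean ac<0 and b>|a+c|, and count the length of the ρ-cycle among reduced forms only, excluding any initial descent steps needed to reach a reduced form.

D = 40, ⌊√D⌋ = 6
river: ρ → (-3,2,3)
river: ρ → (3,4,-2)
river: ρ → (-2,4,3)
river: ρ → (3,2,-3)
river: ρ → (-3,4,2)
river: ρ → (2,4,-3)
ρ-cycle length = 6 (tail of 0 descent steps not counted)

6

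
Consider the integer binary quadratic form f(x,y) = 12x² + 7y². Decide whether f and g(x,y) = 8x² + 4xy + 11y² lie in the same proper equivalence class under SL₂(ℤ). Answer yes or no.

D₁ = -336, D₂ = -336
f: flip: (12,0,7)→(7,0,12)
f: reduced (well bottom): (7,0,12) with a≤c, −a<b≤a
g: reduced (well bottom): (8,4,11) with a≤c, −a<b≤a
reduced forms (7, 0, 12) vs (8, 4, 11) ⇒ inequivalent

no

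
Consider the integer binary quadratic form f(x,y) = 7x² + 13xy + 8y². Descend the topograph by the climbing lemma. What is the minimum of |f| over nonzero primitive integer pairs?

translate: b→-1 (≡13 mod 14), so (7,13,8)→(7,-1,2)
flip: (7,-1,2)→(2,1,7)
reduced (well bottom): (2,1,7) with a≤c, −a<b≤a
well minimum = a = 2

2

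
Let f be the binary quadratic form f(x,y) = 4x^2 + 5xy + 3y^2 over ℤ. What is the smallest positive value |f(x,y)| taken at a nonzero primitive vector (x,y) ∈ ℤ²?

translate: b→-3 (≡5 mod 8), so (4,5,3)→(4,-3,2)
flip: (4,-3,2)→(2,3,4)
translate: b→-1 (≡3 mod 4), so (2,3,4)→(2,-1,3)
reduced (well bottom): (2,-1,3) with a≤c, −a<b≤a
well minimum = a = 2

2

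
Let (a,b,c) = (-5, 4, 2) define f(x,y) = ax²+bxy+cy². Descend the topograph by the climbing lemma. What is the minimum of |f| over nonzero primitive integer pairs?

river: ρ → (2,4,-5)
river: ρ → (-5,6,1)
river: ρ → (1,6,-5)
river: ρ → (-5,4,2)
closes: descent 0, river 4
min |a| on river = 1

1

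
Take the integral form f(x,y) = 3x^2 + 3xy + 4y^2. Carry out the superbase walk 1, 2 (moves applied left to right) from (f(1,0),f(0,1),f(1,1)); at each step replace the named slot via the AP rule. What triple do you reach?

start (3,4,10) = (f(1,0),f(0,1),f(1,1))
replace slot 1: 2·(4+10) − 3 = 25 → (25,4,10)
replace slot 2: 2·(25+10) − 4 = 66 → (25,66,10)

25,66,10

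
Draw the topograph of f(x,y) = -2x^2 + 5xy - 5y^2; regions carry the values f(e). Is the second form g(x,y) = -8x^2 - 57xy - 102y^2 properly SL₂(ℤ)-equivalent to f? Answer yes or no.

D₁ = -15, D₂ = -15
f is negative-definite; reduce −f:
−f: translate: b→-1 (≡-5 mod 4), so (2,-5,5)→(2,-1,2)
−f: flip: (2,-1,2)→(2,1,2)
−f: reduced (well bottom): (2,1,2) with a≤c, −a<b≤a
flip sign back: reduced form of f is (-2,-1,-2)
g is negative-definite; reduce −g:
−g: translate: b→-7 (≡57 mod 16), so (8,57,102)→(8,-7,2)
−g: flip: (8,-7,2)→(2,7,8)
−g: translate: b→-1 (≡7 mod 4), so (2,7,8)→(2,-1,2)
−g: flip: (2,-1,2)→(2,1,2)
−g: reduced (well bottom): (2,1,2) with a≤c, −a<b≤a
flip sign back: reduced form of g is (-2,-1,-2)
reduced forms (-2, -1, -2) vs (-2, -1, -2) ⇒ equivalent

yes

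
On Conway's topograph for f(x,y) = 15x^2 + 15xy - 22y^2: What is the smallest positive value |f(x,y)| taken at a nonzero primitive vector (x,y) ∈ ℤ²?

river: ρ → (-22,29,8)
river: ρ → (8,35,-10)
river: ρ → (-10,25,23)
river: ρ → (23,21,-12)
river: ρ → (-12,27,17)
river: ρ → (17,7,-22)
river: ρ → (-22,37,2)
river: ρ → (2,39,-3)
river: ρ → (-3,39,2)
river: ρ → (2,37,-22)
river: ρ → (-22,7,17)
river: ρ → (17,27,-12)
river: ρ → (-12,21,23)
river: ρ → (23,25,-10)
river: ρ → (-10,35,8)
river: ρ → (8,29,-22)
river: ρ → (-22,15,15)
river: ρ → (15,15,-22)
closes: descent 0, river 18
min |a| on river = 2

2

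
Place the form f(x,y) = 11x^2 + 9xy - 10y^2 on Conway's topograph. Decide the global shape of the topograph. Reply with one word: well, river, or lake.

D = b²−4ac = 9² − 4·11·(-10) = 521
D > 0 non-square ⇒ indefinite ⇒ periodic river

river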